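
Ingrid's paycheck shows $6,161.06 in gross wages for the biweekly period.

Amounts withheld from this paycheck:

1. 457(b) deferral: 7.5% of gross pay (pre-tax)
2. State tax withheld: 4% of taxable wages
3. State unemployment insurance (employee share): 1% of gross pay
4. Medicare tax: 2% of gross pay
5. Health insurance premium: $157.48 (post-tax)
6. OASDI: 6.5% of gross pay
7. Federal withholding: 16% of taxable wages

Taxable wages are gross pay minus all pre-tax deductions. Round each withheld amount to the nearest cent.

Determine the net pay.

457(b) deferral: $6,161.06 × 0.075 = $462.08
Taxable wages = $6,161.06 − $462.08 = $5,698.98
State tax withheld: $5,698.98 × 0.04 = $227.96
Federal withholding: $5,698.98 × 0.16 = $911.84
Medicare tax: $6,161.06 × 0.02 = $123.22
OASDI: $6,161.06 × 0.065 = $400.47
State unemployment insurance (employee share): $6,161.06 × 0.01 = $61.61
Health insurance premium: $157.48
Total deductions = $462.08 + $227.96 + $911.84 + $123.22 + $400.47 + $61.61 + $157.48 = $2,344.66
Net pay = $6,161.06 − $2,344.66 = $3,816.40

$3,816.40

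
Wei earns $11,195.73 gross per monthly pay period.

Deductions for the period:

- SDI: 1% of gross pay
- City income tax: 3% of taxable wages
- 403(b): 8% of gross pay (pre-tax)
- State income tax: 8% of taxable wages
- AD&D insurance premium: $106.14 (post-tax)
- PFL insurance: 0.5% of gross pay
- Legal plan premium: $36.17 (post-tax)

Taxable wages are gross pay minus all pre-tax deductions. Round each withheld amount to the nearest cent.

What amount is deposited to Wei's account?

403(b): $11,195.73 × 0.08 = $895.66
Taxable wages = $11,195.73 − $895.66 = $10,300.07
State income tax: $10,300.07 × 0.08 = $824.01
City income tax: $10,300.07 × 0.03 = $309.00
PFL insurance: $11,195.73 × 0.005 = $55.98
SDI: $11,195.73 × 0.01 = $111.96
Legal plan premium: $36.17
AD&D insurance premium: $106.14
Total deductions = $895.66 + $824.01 + $309.00 + $55.98 + $111.96 + $36.17 + $106.14 = $2,338.92
Net pay = $11,195.73 − $2,338.92 = $8,856.81

$8,856.81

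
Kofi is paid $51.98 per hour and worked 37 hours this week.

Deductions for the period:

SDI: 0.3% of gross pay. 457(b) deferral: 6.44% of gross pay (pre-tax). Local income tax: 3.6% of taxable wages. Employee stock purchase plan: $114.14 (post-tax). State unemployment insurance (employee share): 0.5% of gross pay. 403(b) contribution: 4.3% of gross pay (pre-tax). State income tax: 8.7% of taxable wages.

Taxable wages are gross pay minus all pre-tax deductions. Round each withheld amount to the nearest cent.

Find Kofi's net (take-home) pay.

$1376.02

Gross pay: 37 × $51.98 = $1923.26
457(b) deferral: $1923.26 × 0.0644 = $123.86
403(b) contribution: $1923.26 × 0.043 = $82.70
Pre-tax total = $123.86 + $82.70 = $206.56
Taxable wages = $1923.26 − $206.56 = $1716.70
Local income tax: $1716.70 × 0.036 = $61.80
State income tax: $1716.70 × 0.087 = $149.35
State unemployment insurance (employee share): $1923.26 × 0.005 = $9.62
SDI: $1923.26 × 0.003 = $5.77
Employee stock purchase plan: $114.14
Total deductions = $123.86 + $82.70 + $61.80 + $149.35 + $9.62 + $5.77 + $114.14 = $547.24
Net pay = $1923.26 − $547.24 = $1376.02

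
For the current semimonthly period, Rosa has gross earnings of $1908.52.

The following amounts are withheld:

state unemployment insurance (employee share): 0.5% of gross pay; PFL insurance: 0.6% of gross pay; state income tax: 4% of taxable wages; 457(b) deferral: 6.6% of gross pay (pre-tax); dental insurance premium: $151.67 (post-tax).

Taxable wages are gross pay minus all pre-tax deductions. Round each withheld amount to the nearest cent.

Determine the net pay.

457(b) deferral: $1908.52 × 0.066 = $125.96
Taxable wages = $1908.52 − $125.96 = $1782.56
State income tax: $1782.56 × 0.04 = $71.30
State unemployment insurance (employee share): $1908.52 × 0.005 = $9.54
PFL insurance: $1908.52 × 0.006 = $11.45
Dental insurance premium: $151.67
Total deductions = $125.96 + $71.30 + $9.54 + $11.45 + $151.67 = $369.92
Net pay = $1908.52 − $369.92 = $1538.60

$1538.60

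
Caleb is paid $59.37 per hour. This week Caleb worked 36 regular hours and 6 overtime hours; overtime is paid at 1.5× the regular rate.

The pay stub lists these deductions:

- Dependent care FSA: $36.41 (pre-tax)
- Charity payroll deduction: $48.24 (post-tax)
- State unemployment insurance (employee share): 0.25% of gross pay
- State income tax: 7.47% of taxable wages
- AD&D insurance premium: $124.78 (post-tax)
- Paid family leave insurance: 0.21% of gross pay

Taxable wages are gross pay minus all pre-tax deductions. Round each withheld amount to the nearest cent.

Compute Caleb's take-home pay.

Regular pay: 36 × $59.37 = $2,137.32
Overtime pay: 6 × $59.37 × 1.5 = $534.33
Gross pay = $2,137.32 + $534.33 = $2,671.65
Dependent care FSA: $36.41
Taxable wages = $2,671.65 − $36.41 = $2,635.24
State income tax: $2,635.24 × 0.0747 = $196.85
Paid family leave insurance: $2,671.65 × 0.0021 = $5.61
State unemployment insurance (employee share): $2,671.65 × 0.0025 = $6.68
AD&D insurance premium: $124.78
Charity payroll deduction: $48.24
Total deductions = $36.41 + $196.85 + $5.61 + $6.68 + $124.78 + $48.24 = $418.57
Net pay = $2,671.65 − $418.57 = $2,253.08

$2,253.08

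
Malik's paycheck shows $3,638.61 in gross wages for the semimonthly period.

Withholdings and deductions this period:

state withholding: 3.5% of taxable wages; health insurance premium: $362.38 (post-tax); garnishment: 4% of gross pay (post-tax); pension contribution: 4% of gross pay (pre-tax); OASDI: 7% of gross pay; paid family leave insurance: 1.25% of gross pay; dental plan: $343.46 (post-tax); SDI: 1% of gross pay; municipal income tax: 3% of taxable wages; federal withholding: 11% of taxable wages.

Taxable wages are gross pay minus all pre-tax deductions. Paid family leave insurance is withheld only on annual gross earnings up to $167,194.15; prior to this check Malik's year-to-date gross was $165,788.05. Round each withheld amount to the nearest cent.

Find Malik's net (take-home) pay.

Pension contribution: $3,638.61 × 0.04 = $145.54
Taxable wages = $3,638.61 − $145.54 = $3,493.07
Municipal income tax: $3,493.07 × 0.03 = $104.79
Federal withholding: $3,493.07 × 0.11 = $384.24
State withholding: $3,493.07 × 0.035 = $122.26
SDI: $3,638.61 × 0.01 = $36.39
Paid family leave insurance: only $167,194.15 − $165,788.05 = $1,406.10 of this check is subject → $1,406.10 × 0.0125 = $17.58
OASDI: $3,638.61 × 0.07 = $254.70
Health insurance premium: $362.38
Garnishment: $3,638.61 × 0.04 = $145.54
Dental plan: $343.46
Total deductions = $145.54 + $104.79 + $384.24 + $122.26 + $36.39 + $17.58 + $254.70 + $362.38 + $145.54 + $343.46 = $1,916.88
Net pay = $3,638.61 − $1,916.88 = $1,721.73

$1,721.73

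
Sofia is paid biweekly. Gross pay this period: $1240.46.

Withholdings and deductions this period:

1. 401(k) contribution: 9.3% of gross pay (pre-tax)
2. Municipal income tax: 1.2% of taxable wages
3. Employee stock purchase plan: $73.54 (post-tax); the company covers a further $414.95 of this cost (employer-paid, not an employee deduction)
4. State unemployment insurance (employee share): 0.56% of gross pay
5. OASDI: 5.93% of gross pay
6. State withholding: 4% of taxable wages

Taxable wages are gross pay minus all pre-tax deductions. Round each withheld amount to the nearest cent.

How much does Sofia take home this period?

401(k) contribution: $1240.46 × 0.093 = $115.36
Taxable wages = $1240.46 − $115.36 = $1125.10
State withholding: $1125.10 × 0.04 = $45.00
Municipal income tax: $1125.10 × 0.012 = $13.50
State unemployment insurance (employee share): $1240.46 × 0.0056 = $6.95
OASDI: $1240.46 × 0.0593 = $73.56
Employee stock purchase plan: $73.54
(Employer's $414.95 toward employee stock purchase plan is not withheld from the employee.)
Total deductions = $115.36 + $45.00 + $13.50 + $6.95 + $73.56 + $73.54 = $327.91
Net pay = $1240.46 − $327.91 = $912.55

$912.55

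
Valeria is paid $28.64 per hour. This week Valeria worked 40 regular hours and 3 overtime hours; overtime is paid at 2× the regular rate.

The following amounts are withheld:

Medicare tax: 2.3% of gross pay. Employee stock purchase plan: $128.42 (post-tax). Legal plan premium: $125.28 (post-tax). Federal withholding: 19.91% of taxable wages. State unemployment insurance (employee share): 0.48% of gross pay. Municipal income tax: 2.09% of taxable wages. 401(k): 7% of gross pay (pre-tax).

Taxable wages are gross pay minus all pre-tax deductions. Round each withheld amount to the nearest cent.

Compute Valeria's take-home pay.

Regular pay: 40 × $28.64 = $1,145.60
Overtime pay: 3 × $28.64 × 2 = $171.84
Gross pay = $1,145.60 + $171.84 = $1,317.44
401(k): $1,317.44 × 0.07 = $92.22
Taxable wages = $1,317.44 − $92.22 = $1,225.22
Federal withholding: $1,225.22 × 0.1991 = $243.94
Municipal income tax: $1,225.22 × 0.0209 = $25.61
State unemployment insurance (employee share): $1,317.44 × 0.0048 = $6.32
Medicare tax: $1,317.44 × 0.023 = $30.30
Employee stock purchase plan: $128.42
Legal plan premium: $125.28
Total deductions = $92.22 + $243.94 + $25.61 + $6.32 + $30.30 + $128.42 + $125.28 = $652.09
Net pay = $1,317.44 − $652.09 = $665.35

$665.35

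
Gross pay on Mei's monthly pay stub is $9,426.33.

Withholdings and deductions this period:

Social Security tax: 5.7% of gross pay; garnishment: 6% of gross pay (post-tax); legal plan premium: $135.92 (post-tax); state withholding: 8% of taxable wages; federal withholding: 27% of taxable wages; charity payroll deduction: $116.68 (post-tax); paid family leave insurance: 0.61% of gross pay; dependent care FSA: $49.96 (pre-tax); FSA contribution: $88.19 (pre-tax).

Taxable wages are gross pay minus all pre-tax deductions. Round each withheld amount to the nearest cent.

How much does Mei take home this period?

Dependent care FSA: $49.96
FSA contribution: $88.19
Pre-tax total = $49.96 + $88.19 = $138.15
Taxable wages = $9,426.33 − $138.15 = $9,288.18
State withholding: $9,288.18 × 0.08 = $743.05
Federal withholding: $9,288.18 × 0.27 = $2,507.81
Social Security tax: $9,426.33 × 0.057 = $537.30
Paid family leave insurance: $9,426.33 × 0.0061 = $57.50
Garnishment: $9,426.33 × 0.06 = $565.58
Charity payroll deduction: $116.68
Legal plan premium: $135.92
Total deductions = $49.96 + $88.19 + $743.05 + $2,507.81 + $537.30 + $57.50 + $565.58 + $116.68 + $135.92 = $4,801.99
Net pay = $9,426.33 − $4,801.99 = $4,624.34

$4,624.34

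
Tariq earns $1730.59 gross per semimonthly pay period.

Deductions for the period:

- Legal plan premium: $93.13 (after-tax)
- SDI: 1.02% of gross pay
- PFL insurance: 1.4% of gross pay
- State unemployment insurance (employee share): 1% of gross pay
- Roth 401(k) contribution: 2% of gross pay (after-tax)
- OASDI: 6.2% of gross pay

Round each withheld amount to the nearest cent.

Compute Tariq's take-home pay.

PFL insurance: $1730.59 × 0.014 = $24.23
State unemployment insurance (employee share): $1730.59 × 0.01 = $17.31
SDI: $1730.59 × 0.0102 = $17.65
OASDI: $1730.59 × 0.062 = $107.30
Roth 401(k) contribution: $1730.59 × 0.02 = $34.61
Legal plan premium: $93.13
Total deductions = $24.23 + $17.31 + $17.65 + $107.30 + $34.61 + $93.13 = $294.23
Net pay = $1730.59 − $294.23 = $1436.36

$1436.36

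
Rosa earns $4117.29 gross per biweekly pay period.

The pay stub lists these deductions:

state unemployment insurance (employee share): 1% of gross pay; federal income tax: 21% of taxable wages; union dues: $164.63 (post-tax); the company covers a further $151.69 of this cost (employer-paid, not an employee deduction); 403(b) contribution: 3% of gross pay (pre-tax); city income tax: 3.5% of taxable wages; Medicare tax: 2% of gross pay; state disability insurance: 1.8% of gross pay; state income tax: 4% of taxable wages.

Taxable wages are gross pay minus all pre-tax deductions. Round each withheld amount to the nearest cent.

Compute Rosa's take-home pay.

$2493.29

403(b) contribution: $4117.29 × 0.03 = $123.52
Taxable wages = $4117.29 − $123.52 = $3993.77
State income tax: $3993.77 × 0.04 = $159.75
City income tax: $3993.77 × 0.035 = $139.78
Federal income tax: $3993.77 × 0.21 = $838.69
State unemployment insurance (employee share): $4117.29 × 0.01 = $41.17
State disability insurance: $4117.29 × 0.018 = $74.11
Medicare tax: $4117.29 × 0.02 = $82.35
Union dues: $164.63
(Employer's $151.69 toward union dues is not withheld from the employee.)
Total deductions = $123.52 + $159.75 + $139.78 + $838.69 + $41.17 + $74.11 + $82.35 + $164.63 = $1624.00
Net pay = $4117.29 − $1624.00 = $2493.29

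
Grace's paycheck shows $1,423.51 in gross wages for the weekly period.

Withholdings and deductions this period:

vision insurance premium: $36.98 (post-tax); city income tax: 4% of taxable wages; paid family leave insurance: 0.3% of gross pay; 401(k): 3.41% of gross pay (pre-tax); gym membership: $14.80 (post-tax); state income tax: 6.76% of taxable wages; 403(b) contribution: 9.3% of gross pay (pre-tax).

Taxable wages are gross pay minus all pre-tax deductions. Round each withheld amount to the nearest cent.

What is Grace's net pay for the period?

403(b) contribution: $1,423.51 × 0.093 = $132.39
401(k): $1,423.51 × 0.0341 = $48.54
Pre-tax total = $132.39 + $48.54 = $180.93
Taxable wages = $1,423.51 − $180.93 = $1,242.58
State income tax: $1,242.58 × 0.0676 = $84.00
City income tax: $1,242.58 × 0.04 = $49.70
Paid family leave insurance: $1,423.51 × 0.003 = $4.27
Gym membership: $14.80
Vision insurance premium: $36.98
Total deductions = $132.39 + $48.54 + $84.00 + $49.70 + $4.27 + $14.80 + $36.98 = $370.68
Net pay = $1,423.51 − $370.68 = $1,052.83

$1,052.83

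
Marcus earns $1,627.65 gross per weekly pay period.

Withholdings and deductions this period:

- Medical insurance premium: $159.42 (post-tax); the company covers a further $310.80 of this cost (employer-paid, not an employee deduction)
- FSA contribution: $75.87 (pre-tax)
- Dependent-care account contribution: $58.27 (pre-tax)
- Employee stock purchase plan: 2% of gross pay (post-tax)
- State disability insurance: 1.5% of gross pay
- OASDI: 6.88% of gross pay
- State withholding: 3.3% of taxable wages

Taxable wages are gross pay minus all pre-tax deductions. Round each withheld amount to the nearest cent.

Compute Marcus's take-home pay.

$1,115.86

FSA contribution: $75.87
Dependent-care account contribution: $58.27
Pre-tax total = $75.87 + $58.27 = $134.14
Taxable wages = $1,627.65 − $134.14 = $1,493.51
State withholding: $1,493.51 × 0.033 = $49.29
State disability insurance: $1,627.65 × 0.015 = $24.41
OASDI: $1,627.65 × 0.0688 = $111.98
Medical insurance premium: $159.42
Employee stock purchase plan: $1,627.65 × 0.02 = $32.55
(Employer's $310.80 toward medical insurance premium is not withheld from the employee.)
Total deductions = $75.87 + $58.27 + $49.29 + $24.41 + $111.98 + $159.42 + $32.55 = $511.79
Net pay = $1,627.65 − $511.79 = $1,115.86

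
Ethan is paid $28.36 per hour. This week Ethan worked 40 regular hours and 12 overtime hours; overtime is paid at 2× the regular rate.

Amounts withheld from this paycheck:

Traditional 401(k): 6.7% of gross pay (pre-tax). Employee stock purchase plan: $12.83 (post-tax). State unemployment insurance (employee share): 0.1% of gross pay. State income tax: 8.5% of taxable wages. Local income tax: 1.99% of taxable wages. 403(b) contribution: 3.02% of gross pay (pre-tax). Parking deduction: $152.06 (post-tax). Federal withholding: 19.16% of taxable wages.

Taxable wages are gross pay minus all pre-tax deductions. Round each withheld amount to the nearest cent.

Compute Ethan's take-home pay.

Regular pay: 40 × $28.36 = $1,134.40
Overtime pay: 12 × $28.36 × 2 = $680.64
Gross pay = $1,134.40 + $680.64 = $1,815.04
Traditional 401(k): $1,815.04 × 0.067 = $121.61
403(b) contribution: $1,815.04 × 0.0302 = $54.81
Pre-tax total = $121.61 + $54.81 = $176.42
Taxable wages = $1,815.04 − $176.42 = $1,638.62
Local income tax: $1,638.62 × 0.0199 = $32.61
Federal withholding: $1,638.62 × 0.1916 = $313.96
State income tax: $1,638.62 × 0.085 = $139.28
State unemployment insurance (employee share): $1,815.04 × 0.001 = $1.82
Employee stock purchase plan: $12.83
Parking deduction: $152.06
Total deductions = $121.61 + $54.81 + $32.61 + $313.96 + $139.28 + $1.82 + $12.83 + $152.06 = $828.98
Net pay = $1,815.04 − $828.98 = $986.06

$986.06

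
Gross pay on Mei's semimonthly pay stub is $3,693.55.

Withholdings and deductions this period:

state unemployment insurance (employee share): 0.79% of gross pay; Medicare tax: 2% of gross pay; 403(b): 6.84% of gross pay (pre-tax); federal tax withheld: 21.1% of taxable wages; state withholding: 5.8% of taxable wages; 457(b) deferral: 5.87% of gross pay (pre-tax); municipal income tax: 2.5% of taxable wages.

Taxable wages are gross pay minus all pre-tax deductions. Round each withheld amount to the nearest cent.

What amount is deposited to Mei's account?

$2,173.16

457(b) deferral: $3,693.55 × 0.0587 = $216.81
403(b): $3,693.55 × 0.0684 = $252.64
Pre-tax total = $216.81 + $252.64 = $469.45
Taxable wages = $3,693.55 − $469.45 = $3,224.10
Federal tax withheld: $3,224.10 × 0.211 = $680.29
State withholding: $3,224.10 × 0.058 = $187.00
Municipal income tax: $3,224.10 × 0.025 = $80.60
State unemployment insurance (employee share): $3,693.55 × 0.0079 = $29.18
Medicare tax: $3,693.55 × 0.02 = $73.87
Total deductions = $216.81 + $252.64 + $680.29 + $187.00 + $80.60 + $29.18 + $73.87 = $1,520.39
Net pay = $3,693.55 − $1,520.39 = $2,173.16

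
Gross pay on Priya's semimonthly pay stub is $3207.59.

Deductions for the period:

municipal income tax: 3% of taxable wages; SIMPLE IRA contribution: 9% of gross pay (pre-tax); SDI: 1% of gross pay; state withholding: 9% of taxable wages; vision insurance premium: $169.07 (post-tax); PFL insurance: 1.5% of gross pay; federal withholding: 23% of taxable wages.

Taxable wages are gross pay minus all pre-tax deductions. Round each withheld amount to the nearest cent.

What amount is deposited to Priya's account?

$1648.03

SIMPLE IRA contribution: $3207.59 × 0.09 = $288.68
Taxable wages = $3207.59 − $288.68 = $2918.91
Federal withholding: $2918.91 × 0.23 = $671.35
Municipal income tax: $2918.91 × 0.03 = $87.57
State withholding: $2918.91 × 0.09 = $262.70
PFL insurance: $3207.59 × 0.015 = $48.11
SDI: $3207.59 × 0.01 = $32.08
Vision insurance premium: $169.07
Total deductions = $288.68 + $671.35 + $87.57 + $262.70 + $48.11 + $32.08 + $169.07 = $1559.56
Net pay = $3207.59 − $1559.56 = $1648.03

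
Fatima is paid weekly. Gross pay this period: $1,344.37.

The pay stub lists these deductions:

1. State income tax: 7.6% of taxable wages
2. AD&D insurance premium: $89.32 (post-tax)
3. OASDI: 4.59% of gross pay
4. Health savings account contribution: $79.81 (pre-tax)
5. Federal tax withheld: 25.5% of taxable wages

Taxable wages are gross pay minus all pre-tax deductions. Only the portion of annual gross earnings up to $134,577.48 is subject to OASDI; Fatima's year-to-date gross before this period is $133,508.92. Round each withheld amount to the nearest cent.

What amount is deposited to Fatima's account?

$707.62

Health savings account contribution: $79.81
Taxable wages = $1,344.37 − $79.81 = $1,264.56
State income tax: $1,264.56 × 0.076 = $96.11
Federal tax withheld: $1,264.56 × 0.255 = $322.46
OASDI: only $134,577.48 − $133,508.92 = $1,068.56 of this check is subject → $1,068.56 × 0.0459 = $49.05
AD&D insurance premium: $89.32
Total deductions = $79.81 + $96.11 + $322.46 + $49.05 + $89.32 = $636.75
Net pay = $1,344.37 − $636.75 = $707.62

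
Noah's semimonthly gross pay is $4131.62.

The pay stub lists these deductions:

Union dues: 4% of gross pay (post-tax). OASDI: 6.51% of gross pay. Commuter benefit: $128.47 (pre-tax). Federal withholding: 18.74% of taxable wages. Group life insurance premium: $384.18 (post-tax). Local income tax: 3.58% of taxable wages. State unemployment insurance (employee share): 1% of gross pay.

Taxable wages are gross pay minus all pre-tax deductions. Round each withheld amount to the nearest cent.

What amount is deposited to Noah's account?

$2249.92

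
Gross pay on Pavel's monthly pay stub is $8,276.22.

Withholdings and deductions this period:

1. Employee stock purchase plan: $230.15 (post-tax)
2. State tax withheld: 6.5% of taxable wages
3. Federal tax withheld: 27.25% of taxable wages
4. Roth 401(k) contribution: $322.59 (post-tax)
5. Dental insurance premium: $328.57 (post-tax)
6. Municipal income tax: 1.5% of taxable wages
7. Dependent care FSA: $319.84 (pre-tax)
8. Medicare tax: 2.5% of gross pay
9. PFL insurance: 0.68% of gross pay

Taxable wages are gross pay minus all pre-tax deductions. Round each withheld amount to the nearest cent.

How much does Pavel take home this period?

Dependent care FSA: $319.84
Taxable wages = $8,276.22 − $319.84 = $7,956.38
Municipal income tax: $7,956.38 × 0.015 = $119.35
Federal tax withheld: $7,956.38 × 0.2725 = $2,168.11
State tax withheld: $7,956.38 × 0.065 = $517.16
PFL insurance: $8,276.22 × 0.0068 = $56.28
Medicare tax: $8,276.22 × 0.025 = $206.91
Dental insurance premium: $328.57
Roth 401(k) contribution: $322.59
Employee stock purchase plan: $230.15
Total deductions = $319.84 + $119.35 + $2,168.11 + $517.16 + $56.28 + $206.91 + $328.57 + $322.59 + $230.15 = $4,268.96
Net pay = $8,276.22 − $4,268.96 = $4,007.26

$4,007.26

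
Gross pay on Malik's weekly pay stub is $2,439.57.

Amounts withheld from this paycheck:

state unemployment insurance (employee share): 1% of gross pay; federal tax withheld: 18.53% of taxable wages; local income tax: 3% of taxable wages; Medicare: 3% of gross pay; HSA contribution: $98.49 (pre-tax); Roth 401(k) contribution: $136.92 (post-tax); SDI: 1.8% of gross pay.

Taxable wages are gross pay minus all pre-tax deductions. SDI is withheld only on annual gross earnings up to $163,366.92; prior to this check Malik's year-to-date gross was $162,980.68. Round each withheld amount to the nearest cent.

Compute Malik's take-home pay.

$1,595.59

HSA contribution: $98.49
Taxable wages = $2,439.57 − $98.49 = $2,341.08
Federal tax withheld: $2,341.08 × 0.1853 = $433.80
Local income tax: $2,341.08 × 0.03 = $70.23
SDI: only $163,366.92 − $162,980.68 = $386.24 of this check is subject → $386.24 × 0.018 = $6.95
State unemployment insurance (employee share): $2,439.57 × 0.01 = $24.40
Medicare: $2,439.57 × 0.03 = $73.19
Roth 401(k) contribution: $136.92
Total deductions = $98.49 + $433.80 + $70.23 + $6.95 + $24.40 + $73.19 + $136.92 = $843.98
Net pay = $2,439.57 − $843.98 = $1,595.59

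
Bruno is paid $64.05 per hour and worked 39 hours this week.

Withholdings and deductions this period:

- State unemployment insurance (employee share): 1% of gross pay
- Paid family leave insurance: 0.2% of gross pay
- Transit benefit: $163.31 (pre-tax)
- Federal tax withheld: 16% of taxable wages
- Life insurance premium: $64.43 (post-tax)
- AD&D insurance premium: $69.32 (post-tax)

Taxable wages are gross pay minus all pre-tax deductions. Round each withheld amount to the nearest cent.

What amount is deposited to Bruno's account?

Gross pay: 39 × $64.05 = $2497.95
Transit benefit: $163.31
Taxable wages = $2497.95 − $163.31 = $2334.64
Federal tax withheld: $2334.64 × 0.16 = $373.54
State unemployment insurance (employee share): $2497.95 × 0.01 = $24.98
Paid family leave insurance: $2497.95 × 0.002 = $5.00
Life insurance premium: $64.43
AD&D insurance premium: $69.32
Total deductions = $163.31 + $373.54 + $24.98 + $5.00 + $64.43 + $69.32 = $700.58
Net pay = $2497.95 − $700.58 = $1797.37

$1797.37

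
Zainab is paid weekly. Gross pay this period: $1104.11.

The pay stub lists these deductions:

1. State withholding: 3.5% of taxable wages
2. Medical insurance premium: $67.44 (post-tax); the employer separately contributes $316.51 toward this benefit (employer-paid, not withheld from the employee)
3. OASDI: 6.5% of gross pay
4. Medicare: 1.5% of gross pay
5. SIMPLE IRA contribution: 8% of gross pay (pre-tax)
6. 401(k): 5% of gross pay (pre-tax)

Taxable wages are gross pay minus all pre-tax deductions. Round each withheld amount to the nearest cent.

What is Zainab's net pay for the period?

401(k): $1104.11 × 0.05 = $55.21
SIMPLE IRA contribution: $1104.11 × 0.08 = $88.33
Pre-tax total = $55.21 + $88.33 = $143.54
Taxable wages = $1104.11 − $143.54 = $960.57
State withholding: $960.57 × 0.035 = $33.62
Medicare: $1104.11 × 0.015 = $16.56
OASDI: $1104.11 × 0.065 = $71.77
Medical insurance premium: $67.44
(Employer's $316.51 toward medical insurance premium is not withheld from the employee.)
Total deductions = $55.21 + $88.33 + $33.62 + $16.56 + $71.77 + $67.44 = $332.93
Net pay = $1104.11 − $332.93 = $771.18

$771.18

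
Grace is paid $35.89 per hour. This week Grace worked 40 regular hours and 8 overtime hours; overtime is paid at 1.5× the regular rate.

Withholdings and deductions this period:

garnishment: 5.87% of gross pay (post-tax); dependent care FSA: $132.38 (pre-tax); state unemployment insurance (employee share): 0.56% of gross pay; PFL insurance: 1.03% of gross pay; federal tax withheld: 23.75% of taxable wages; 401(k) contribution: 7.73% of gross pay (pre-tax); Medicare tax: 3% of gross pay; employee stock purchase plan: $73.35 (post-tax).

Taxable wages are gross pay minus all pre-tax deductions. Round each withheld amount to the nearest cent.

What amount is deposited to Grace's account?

$943.54

Regular pay: 40 × $35.89 = $1,435.60
Overtime pay: 8 × $35.89 × 1.5 = $430.68
Gross pay = $1,435.60 + $430.68 = $1,866.28
401(k) contribution: $1,866.28 × 0.0773 = $144.26
Dependent care FSA: $132.38
Pre-tax total = $144.26 + $132.38 = $276.64
Taxable wages = $1,866.28 − $276.64 = $1,589.64
Federal tax withheld: $1,589.64 × 0.2375 = $377.54
PFL insurance: $1,866.28 × 0.0103 = $19.22
Medicare tax: $1,866.28 × 0.03 = $55.99
State unemployment insurance (employee share): $1,866.28 × 0.0056 = $10.45
Employee stock purchase plan: $73.35
Garnishment: $1,866.28 × 0.0587 = $109.55
Total deductions = $144.26 + $132.38 + $377.54 + $19.22 + $55.99 + $10.45 + $73.35 + $109.55 = $922.74
Net pay = $1,866.28 − $922.74 = $943.54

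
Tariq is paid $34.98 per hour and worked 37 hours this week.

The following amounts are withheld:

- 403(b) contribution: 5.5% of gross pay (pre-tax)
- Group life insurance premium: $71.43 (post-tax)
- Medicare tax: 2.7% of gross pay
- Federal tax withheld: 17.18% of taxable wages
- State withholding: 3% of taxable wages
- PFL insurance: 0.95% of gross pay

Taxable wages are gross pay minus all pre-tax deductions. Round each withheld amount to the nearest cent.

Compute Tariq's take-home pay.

Gross pay: 37 × $34.98 = $1,294.26
403(b) contribution: $1,294.26 × 0.055 = $71.18
Taxable wages = $1,294.26 − $71.18 = $1,223.08
Federal tax withheld: $1,223.08 × 0.1718 = $210.13
State withholding: $1,223.08 × 0.03 = $36.69
Medicare tax: $1,294.26 × 0.027 = $34.95
PFL insurance: $1,294.26 × 0.0095 = $12.30
Group life insurance premium: $71.43
Total deductions = $71.18 + $210.13 + $36.69 + $34.95 + $12.30 + $71.43 = $436.68
Net pay = $1,294.26 − $436.68 = $857.58

$857.58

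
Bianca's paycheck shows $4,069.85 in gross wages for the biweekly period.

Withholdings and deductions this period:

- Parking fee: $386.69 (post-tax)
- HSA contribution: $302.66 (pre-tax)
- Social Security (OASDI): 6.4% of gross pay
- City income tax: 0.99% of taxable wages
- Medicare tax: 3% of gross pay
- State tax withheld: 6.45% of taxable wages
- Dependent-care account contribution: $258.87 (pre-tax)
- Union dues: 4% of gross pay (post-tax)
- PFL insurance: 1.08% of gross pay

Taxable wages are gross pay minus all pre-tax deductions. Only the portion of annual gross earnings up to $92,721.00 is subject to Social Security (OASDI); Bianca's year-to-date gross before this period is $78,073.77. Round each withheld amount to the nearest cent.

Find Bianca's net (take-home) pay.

Dependent-care account contribution: $258.87
HSA contribution: $302.66
Pre-tax total = $258.87 + $302.66 = $561.53
Taxable wages = $4,069.85 − $561.53 = $3,508.32
State tax withheld: $3,508.32 × 0.0645 = $226.29
City income tax: $3,508.32 × 0.0099 = $34.73
Medicare tax: $4,069.85 × 0.03 = $122.10
PFL insurance: $4,069.85 × 0.0108 = $43.95
Social Security (OASDI): cap not yet reached, full $4,069.85 is subject → $4,069.85 × 0.064 = $260.47
Union dues: $4,069.85 × 0.04 = $162.79
Parking fee: $386.69
Total deductions = $258.87 + $302.66 + $226.29 + $34.73 + $122.10 + $43.95 + $260.47 + $162.79 + $386.69 = $1,798.55
Net pay = $4,069.85 − $1,798.55 = $2,271.30

$2,271.30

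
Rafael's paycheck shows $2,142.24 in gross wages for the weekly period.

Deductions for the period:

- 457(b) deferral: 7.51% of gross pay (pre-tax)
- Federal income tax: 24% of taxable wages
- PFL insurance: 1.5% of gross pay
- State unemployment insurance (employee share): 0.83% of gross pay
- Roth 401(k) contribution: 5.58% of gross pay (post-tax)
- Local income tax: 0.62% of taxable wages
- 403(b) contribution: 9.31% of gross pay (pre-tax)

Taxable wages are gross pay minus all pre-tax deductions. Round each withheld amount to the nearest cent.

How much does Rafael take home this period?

457(b) deferral: $2,142.24 × 0.0751 = $160.88
403(b) contribution: $2,142.24 × 0.0931 = $199.44
Pre-tax total = $160.88 + $199.44 = $360.32
Taxable wages = $2,142.24 − $360.32 = $1,781.92
Federal income tax: $1,781.92 × 0.24 = $427.66
Local income tax: $1,781.92 × 0.0062 = $11.05
PFL insurance: $2,142.24 × 0.015 = $32.13
State unemployment insurance (employee share): $2,142.24 × 0.0083 = $17.78
Roth 401(k) contribution: $2,142.24 × 0.0558 = $119.54
Total deductions = $160.88 + $199.44 + $427.66 + $11.05 + $32.13 + $17.78 + $119.54 = $968.48
Net pay = $2,142.24 − $968.48 = $1,173.76

$1,173.76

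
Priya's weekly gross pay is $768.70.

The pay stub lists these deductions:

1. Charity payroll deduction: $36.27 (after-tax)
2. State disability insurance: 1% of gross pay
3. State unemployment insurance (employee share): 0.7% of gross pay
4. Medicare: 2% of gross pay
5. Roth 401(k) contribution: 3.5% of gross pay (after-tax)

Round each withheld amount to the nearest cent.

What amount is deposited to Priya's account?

$677.09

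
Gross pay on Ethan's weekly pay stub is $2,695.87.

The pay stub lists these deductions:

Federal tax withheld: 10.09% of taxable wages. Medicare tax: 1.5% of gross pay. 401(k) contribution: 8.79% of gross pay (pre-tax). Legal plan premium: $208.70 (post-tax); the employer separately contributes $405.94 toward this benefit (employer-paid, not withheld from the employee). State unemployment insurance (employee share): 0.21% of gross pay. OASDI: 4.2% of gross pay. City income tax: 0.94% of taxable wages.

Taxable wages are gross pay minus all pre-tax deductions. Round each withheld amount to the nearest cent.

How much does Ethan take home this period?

$1,819.66

401(k) contribution: $2,695.87 × 0.0879 = $236.97
Taxable wages = $2,695.87 − $236.97 = $2,458.90
Federal tax withheld: $2,458.90 × 0.1009 = $248.10
City income tax: $2,458.90 × 0.0094 = $23.11
State unemployment insurance (employee share): $2,695.87 × 0.0021 = $5.66
Medicare tax: $2,695.87 × 0.015 = $40.44
OASDI: $2,695.87 × 0.042 = $113.23
Legal plan premium: $208.70
(Employer's $405.94 toward legal plan premium is not withheld from the employee.)
Total deductions = $236.97 + $248.10 + $23.11 + $5.66 + $40.44 + $113.23 + $208.70 = $876.21
Net pay = $2,695.87 − $876.21 = $1,819.66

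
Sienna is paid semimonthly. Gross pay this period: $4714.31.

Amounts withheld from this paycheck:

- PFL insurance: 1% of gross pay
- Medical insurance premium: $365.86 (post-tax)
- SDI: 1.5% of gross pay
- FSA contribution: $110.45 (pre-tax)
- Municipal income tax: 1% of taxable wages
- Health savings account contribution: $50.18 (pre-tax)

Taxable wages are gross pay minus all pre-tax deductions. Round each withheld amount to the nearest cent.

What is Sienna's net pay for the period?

Health savings account contribution: $50.18
FSA contribution: $110.45
Pre-tax total = $50.18 + $110.45 = $160.63
Taxable wages = $4714.31 − $160.63 = $4553.68
Municipal income tax: $4553.68 × 0.01 = $45.54
PFL insurance: $4714.31 × 0.01 = $47.14
SDI: $4714.31 × 0.015 = $70.71
Medical insurance premium: $365.86
Total deductions = $50.18 + $110.45 + $45.54 + $47.14 + $70.71 + $365.86 = $689.88
Net pay = $4714.31 − $689.88 = $4024.43

$4024.43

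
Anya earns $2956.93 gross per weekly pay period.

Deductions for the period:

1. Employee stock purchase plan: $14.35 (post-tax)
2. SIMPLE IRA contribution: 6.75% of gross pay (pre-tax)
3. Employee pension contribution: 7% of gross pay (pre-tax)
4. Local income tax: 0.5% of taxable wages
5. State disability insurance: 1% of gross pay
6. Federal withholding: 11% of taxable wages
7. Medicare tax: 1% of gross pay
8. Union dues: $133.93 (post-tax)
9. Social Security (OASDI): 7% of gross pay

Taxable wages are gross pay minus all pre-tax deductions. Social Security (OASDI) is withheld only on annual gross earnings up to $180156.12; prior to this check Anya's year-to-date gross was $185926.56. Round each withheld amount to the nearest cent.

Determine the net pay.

Employee pension contribution: $2956.93 × 0.07 = $206.99
SIMPLE IRA contribution: $2956.93 × 0.0675 = $199.59
Pre-tax total = $206.99 + $199.59 = $406.58
Taxable wages = $2956.93 − $406.58 = $2550.35
Federal withholding: $2550.35 × 0.11 = $280.54
Local income tax: $2550.35 × 0.005 = $12.75
Medicare tax: $2956.93 × 0.01 = $29.57
State disability insurance: $2956.93 × 0.01 = $29.57
Social Security (OASDI): annual cap $180156.12 already reached (YTD $185926.56), so $0.00
Union dues: $133.93
Employee stock purchase plan: $14.35
Total deductions = $206.99 + $199.59 + $280.54 + $12.75 + $29.57 + $29.57 + $0.00 + $133.93 + $14.35 = $907.29
Net pay = $2956.93 − $907.29 = $2049.64

$2049.64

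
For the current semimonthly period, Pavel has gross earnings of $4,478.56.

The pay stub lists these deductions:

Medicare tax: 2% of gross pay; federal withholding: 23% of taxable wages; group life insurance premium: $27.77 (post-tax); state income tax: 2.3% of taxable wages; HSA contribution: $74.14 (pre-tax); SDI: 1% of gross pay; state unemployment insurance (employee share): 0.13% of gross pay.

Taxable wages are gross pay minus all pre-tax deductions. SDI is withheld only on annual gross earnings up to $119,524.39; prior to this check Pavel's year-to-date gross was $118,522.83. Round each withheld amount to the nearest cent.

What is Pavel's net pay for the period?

$3,156.92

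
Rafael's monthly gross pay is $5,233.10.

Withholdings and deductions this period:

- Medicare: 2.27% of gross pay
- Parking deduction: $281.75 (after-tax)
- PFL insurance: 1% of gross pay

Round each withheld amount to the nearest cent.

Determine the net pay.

PFL insurance: $5,233.10 × 0.01 = $52.33
Medicare: $5,233.10 × 0.0227 = $118.79
Parking deduction: $281.75
Total deductions = $52.33 + $118.79 + $281.75 = $452.87
Net pay = $5,233.10 − $452.87 = $4,780.23

$4,780.23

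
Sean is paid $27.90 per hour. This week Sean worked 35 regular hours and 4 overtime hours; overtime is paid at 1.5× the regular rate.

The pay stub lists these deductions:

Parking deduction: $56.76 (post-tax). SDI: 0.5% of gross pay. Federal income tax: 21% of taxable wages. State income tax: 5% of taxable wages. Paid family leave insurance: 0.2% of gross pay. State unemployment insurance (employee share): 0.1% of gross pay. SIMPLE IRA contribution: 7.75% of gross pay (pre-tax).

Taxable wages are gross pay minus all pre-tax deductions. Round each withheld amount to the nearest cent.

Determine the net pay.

Regular pay: 35 × $27.90 = $976.50
Overtime pay: 4 × $27.90 × 1.5 = $167.40
Gross pay = $976.50 + $167.40 = $1,143.90
SIMPLE IRA contribution: $1,143.90 × 0.0775 = $88.65
Taxable wages = $1,143.90 − $88.65 = $1,055.25
State income tax: $1,055.25 × 0.05 = $52.76
Federal income tax: $1,055.25 × 0.21 = $221.60
Paid family leave insurance: $1,143.90 × 0.002 = $2.29
SDI: $1,143.90 × 0.005 = $5.72
State unemployment insurance (employee share): $1,143.90 × 0.001 = $1.14
Parking deduction: $56.76
Total deductions = $88.65 + $52.76 + $221.60 + $2.29 + $5.72 + $1.14 + $56.76 = $428.92
Net pay = $1,143.90 − $428.92 = $714.98

$714.98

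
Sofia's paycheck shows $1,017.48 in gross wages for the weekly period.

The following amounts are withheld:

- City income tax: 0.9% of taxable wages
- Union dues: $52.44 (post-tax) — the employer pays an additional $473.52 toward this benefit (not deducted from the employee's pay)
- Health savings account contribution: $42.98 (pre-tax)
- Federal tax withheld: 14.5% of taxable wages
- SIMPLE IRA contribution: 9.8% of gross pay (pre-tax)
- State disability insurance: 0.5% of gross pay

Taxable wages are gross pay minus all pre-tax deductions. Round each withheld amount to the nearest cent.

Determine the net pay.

Health savings account contribution: $42.98
SIMPLE IRA contribution: $1,017.48 × 0.098 = $99.71
Pre-tax total = $42.98 + $99.71 = $142.69
Taxable wages = $1,017.48 − $142.69 = $874.79
Federal tax withheld: $874.79 × 0.145 = $126.84
City income tax: $874.79 × 0.009 = $7.87
State disability insurance: $1,017.48 × 0.005 = $5.09
Union dues: $52.44
(Employer's $473.52 toward union dues is not withheld from the employee.)
Total deductions = $42.98 + $99.71 + $126.84 + $7.87 + $5.09 + $52.44 = $334.93
Net pay = $1,017.48 − $334.93 = $682.55

$682.55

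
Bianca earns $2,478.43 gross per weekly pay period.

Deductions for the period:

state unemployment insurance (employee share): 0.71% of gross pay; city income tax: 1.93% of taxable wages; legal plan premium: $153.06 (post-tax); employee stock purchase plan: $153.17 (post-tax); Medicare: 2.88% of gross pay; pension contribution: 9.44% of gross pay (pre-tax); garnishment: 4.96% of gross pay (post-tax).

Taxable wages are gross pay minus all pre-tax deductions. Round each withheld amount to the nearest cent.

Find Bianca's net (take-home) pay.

Pension contribution: $2,478.43 × 0.0944 = $233.96
Taxable wages = $2,478.43 − $233.96 = $2,244.47
City income tax: $2,244.47 × 0.0193 = $43.32
State unemployment insurance (employee share): $2,478.43 × 0.0071 = $17.60
Medicare: $2,478.43 × 0.0288 = $71.38
Legal plan premium: $153.06
Garnishment: $2,478.43 × 0.0496 = $122.93
Employee stock purchase plan: $153.17
Total deductions = $233.96 + $43.32 + $17.60 + $71.38 + $153.06 + $122.93 + $153.17 = $795.42
Net pay = $2,478.43 − $795.42 = $1,683.01

$1,683.01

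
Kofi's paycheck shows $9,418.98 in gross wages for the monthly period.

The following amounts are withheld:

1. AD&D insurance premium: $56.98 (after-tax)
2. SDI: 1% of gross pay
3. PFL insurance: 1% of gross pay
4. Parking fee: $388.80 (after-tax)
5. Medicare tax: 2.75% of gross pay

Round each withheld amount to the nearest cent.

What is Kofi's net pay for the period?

PFL insurance: $9,418.98 × 0.01 = $94.19
Medicare tax: $9,418.98 × 0.0275 = $259.02
SDI: $9,418.98 × 0.01 = $94.19
AD&D insurance premium: $56.98
Parking fee: $388.80
Total deductions = $94.19 + $259.02 + $94.19 + $56.98 + $388.80 = $893.18
Net pay = $9,418.98 − $893.18 = $8,525.80

$8,525.80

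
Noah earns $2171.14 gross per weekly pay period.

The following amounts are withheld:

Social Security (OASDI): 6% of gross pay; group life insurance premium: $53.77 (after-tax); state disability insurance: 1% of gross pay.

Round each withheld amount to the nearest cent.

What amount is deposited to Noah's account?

Social Security (OASDI): $2171.14 × 0.06 = $130.27
State disability insurance: $2171.14 × 0.01 = $21.71
Group life insurance premium: $53.77
Total deductions = $130.27 + $21.71 + $53.77 = $205.75
Net pay = $2171.14 − $205.75 = $1965.39

$1965.39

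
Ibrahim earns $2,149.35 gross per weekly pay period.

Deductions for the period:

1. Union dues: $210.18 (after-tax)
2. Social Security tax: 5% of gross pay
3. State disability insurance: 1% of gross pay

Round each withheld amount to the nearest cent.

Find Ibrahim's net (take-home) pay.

State disability insurance: $2,149.35 × 0.01 = $21.49
Social Security tax: $2,149.35 × 0.05 = $107.47
Union dues: $210.18
Total deductions = $21.49 + $107.47 + $210.18 = $339.14
Net pay = $2,149.35 − $339.14 = $1,810.21

$1,810.21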